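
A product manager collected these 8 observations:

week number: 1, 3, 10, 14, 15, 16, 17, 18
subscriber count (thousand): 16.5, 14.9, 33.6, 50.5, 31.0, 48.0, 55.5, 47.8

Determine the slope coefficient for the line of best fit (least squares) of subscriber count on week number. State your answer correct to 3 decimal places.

2.172

n = 8, Σx = 94, Σy = 297.8, Σxy = 4141.1, Σx² = 1400
Sxx = Σx² − (Σx)²/n = 1400 − 1104.5 = 295.5
Sxy = Σxy − (Σx)(Σy)/n = 4141.1 − 3499.15 = 641.95
b = Sxy/Sxx = 641.95/295.5 = 2.172420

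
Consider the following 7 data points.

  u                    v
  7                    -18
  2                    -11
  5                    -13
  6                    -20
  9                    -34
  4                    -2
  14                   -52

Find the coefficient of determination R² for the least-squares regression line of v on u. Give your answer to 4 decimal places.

n = 7, Σx = 47, Σy = -150, Σxy = -1375, Σx² = 407, Σy² = 4878
Sxx = Σx² − (Σx)²/n = 407 − 315.571429 = 91.428571
Sxy = Σxy − (Σx)(Σy)/n = -1375 − (-1007.142857) = -367.857143
Syy = Σy² − (Σy)²/n = 4878 − 3214.285714 = 1663.714286
R² = Sxy²/(Sxx·Syy) = (-367.857143)²/(91.428571·1663.714286) = 0.889606

0.8896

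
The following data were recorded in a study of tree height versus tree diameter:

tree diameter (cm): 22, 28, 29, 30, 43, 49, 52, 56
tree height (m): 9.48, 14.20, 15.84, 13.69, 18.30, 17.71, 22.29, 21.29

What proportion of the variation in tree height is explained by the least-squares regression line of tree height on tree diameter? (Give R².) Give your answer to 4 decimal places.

0.8626

n = 8, Σx = 309, Σy = 132.8, Σxy = 5482.23, Σx² = 13099, Σy² = 2328.4744
Sxx = Σx² − (Σx)²/n = 13099 − 11935.125 = 1163.875
Sxy = Σxy − (Σx)(Σy)/n = 5482.23 − 5129.4 = 352.83
Syy = Σy² − (Σy)²/n = 2328.4744 − 2204.48 = 123.9944
R² = Sxy²/(Sxx·Syy) = (352.83)²/(1163.875·123.9944) = 0.862626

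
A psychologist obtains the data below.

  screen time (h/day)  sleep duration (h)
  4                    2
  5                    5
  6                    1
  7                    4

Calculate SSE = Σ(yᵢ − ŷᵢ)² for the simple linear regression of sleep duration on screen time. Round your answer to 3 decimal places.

9.800

n = 4, Σx = 22, Σy = 12, Σxy = 67, Σx² = 126, Σy² = 46
Sxx = Σx² − (Σx)²/n = 126 − 121 = 5
Sxy = Σxy − (Σx)(Σy)/n = 67 − 66 = 1
Syy = Σy² − (Σy)²/n = 46 − 36 = 10
b = Sxy/Sxx = 1/5 = 0.2
SSE = Syy − b·Sxy = 10 − 0.2·1 = 9.8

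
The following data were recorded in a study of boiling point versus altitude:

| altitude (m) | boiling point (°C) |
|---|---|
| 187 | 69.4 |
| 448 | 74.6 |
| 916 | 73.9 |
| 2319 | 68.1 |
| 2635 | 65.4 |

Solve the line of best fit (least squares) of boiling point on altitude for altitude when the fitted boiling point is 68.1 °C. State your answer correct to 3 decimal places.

n = 5, Σx = 6505, Σy = 351.4, Σxy = 444343.9, Σx² = 13395715
Sxx = Σx² − (Σx)²/n = 13395715 − 8463005 = 4932710
Sxy = Σxy − (Σx)(Σy)/n = 444343.9 − 457171.4 = -12827.5
b = Sxy/Sxx = -12827.5/4932710 = -0.002600
a = ȳ − b·x̄ = 70.28 − (-0.002600)·1301 = 73.663247
Set a + b·x = 68.1: x = (68.1 − 73.663247) / (-0.002600) = 2139.301134

2139.301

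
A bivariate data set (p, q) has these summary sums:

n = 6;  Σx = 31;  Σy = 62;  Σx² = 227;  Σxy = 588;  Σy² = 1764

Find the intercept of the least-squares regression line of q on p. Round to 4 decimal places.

Sxx = Σx² − (Σx)²/n = 227 − 160.166667 = 66.833333
Sxy = Σxy − (Σx)(Σy)/n = 588 − 320.333333 = 267.666667
b = Sxy/Sxx = 267.666667/66.833333 = 4.004988
a = ȳ − b·x̄ = 10.333333 − 4.004988·5.166667 = -10.359102

-10.3591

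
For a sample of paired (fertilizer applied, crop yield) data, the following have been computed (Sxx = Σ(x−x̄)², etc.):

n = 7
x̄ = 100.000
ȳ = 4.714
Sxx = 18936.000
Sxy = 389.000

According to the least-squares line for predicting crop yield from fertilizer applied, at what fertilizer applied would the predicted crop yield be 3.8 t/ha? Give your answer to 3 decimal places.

b = Sxy/Sxx = 389/18936 = 0.020543
a = ȳ − b·x̄ = 4.714 − 0.020543·100 = 2.659712
Set a + b·x = 3.8: x = (3.8 − 2.659712) / 0.020543 = 55.507702

55.508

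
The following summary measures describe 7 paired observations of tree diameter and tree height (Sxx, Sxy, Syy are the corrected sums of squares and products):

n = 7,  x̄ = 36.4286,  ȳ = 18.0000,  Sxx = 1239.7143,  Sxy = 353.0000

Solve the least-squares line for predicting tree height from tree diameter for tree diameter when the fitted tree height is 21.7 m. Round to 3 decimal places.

b = Sxy/Sxx = 353/1239.7143 = 0.284743
a = ȳ − b·x̄ = 18 − 0.284743·36.4286 = 7.627210
Set a + b·x = 21.7: x = (21.7 − 7.627210) / 0.284743 = 49.422773

49.423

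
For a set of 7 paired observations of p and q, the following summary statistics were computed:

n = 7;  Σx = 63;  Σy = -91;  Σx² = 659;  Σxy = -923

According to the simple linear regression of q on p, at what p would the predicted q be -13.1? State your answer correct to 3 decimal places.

Sxx = Σx² − (Σx)²/n = 659 − 567 = 92
Sxy = Σxy − (Σx)(Σy)/n = -923 − (-819) = -104
b = Sxy/Sxx = -104/92 = -1.130435
a = ȳ − b·x̄ = -13 − (-1.130435)·9 = -2.826087
Set a + b·x = -13.1: x = (-13.1 − (-2.826087)) / (-1.130435) = 9.088462

9.088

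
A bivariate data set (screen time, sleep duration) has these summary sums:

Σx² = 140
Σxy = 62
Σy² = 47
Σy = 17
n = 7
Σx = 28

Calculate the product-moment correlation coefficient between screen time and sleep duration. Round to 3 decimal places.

Sxx = Σx² − (Σx)²/n = 140 − 112 = 28
Sxy = Σxy − (Σx)(Σy)/n = 62 − 68 = -6
Syy = Σy² − (Σy)²/n = 47 − 41.285714 = 5.714286
r = Sxy/√(Sxx·Syy) = -6/√(160) = -6/12.649111 = -0.474342

-0.474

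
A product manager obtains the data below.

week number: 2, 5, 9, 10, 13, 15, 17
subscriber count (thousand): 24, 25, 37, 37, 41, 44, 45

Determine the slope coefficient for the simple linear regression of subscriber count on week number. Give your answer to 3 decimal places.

1.550

n = 7, Σx = 71, Σy = 253, Σxy = 2834, Σx² = 893
Sxx = Σx² − (Σx)²/n = 893 − 720.142857 = 172.857143
Sxy = Σxy − (Σx)(Σy)/n = 2834 − 2566.142857 = 267.857143
b = Sxy/Sxx = 267.857143/172.857143 = 1.549587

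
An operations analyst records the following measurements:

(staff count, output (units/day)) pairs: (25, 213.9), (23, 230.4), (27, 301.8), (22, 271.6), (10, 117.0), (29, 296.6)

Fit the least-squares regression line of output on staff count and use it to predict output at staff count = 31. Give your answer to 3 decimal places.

n = 6, Σx = 136, Σy = 1431.3, Σxy = 34541.9, Σx² = 3308
Sxx = Σx² − (Σx)²/n = 3308 − 3082.666667 = 225.333333
Sxy = Σxy − (Σx)(Σy)/n = 34541.9 − 32442.8 = 2099.1
b = Sxy/Sxx = 2099.1/225.333333 = 9.315533
a = ȳ − b·x̄ = 238.55 − 9.315533·22.666667 = 27.397929
ŷ(31) = a + b·31 = 27.397929 + 9.315533·31 = 316.179438

316.179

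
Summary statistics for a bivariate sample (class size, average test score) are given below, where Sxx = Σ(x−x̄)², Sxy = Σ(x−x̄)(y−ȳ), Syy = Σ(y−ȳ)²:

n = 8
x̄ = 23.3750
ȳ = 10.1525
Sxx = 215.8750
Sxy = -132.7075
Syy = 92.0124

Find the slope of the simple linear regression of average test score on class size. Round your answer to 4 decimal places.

-0.6147

b = Sxy/Sxx = -132.7075/215.875 = -0.614742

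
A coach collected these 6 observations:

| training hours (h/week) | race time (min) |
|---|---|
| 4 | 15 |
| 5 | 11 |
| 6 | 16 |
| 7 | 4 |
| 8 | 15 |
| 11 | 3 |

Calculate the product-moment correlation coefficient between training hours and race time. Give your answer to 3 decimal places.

n = 6, Σx = 41, Σy = 64, Σxy = 392, Σx² = 311, Σy² = 852
Sxx = Σx² − (Σx)²/n = 311 − 280.166667 = 30.833333
Sxy = Σxy − (Σx)(Σy)/n = 392 − 437.333333 = -45.333333
Syy = Σy² − (Σy)²/n = 852 − 682.666667 = 169.333333
r = Sxy/√(Sxx·Syy) = -45.333333/√(5221.111111) = -45.333333/72.257256 = -0.627388

-0.627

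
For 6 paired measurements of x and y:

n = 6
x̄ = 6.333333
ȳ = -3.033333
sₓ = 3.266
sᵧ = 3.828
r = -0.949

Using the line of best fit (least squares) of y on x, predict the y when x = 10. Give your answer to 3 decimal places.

b = r · sᵧ/sₓ = -0.949 · 3.828/3.266 = -1.112300
a = ȳ − b·x̄ = -3.033333 − (-1.112300)·6.333333 = 4.011234
ŷ(10) = a + b·10 = 4.011234 + (-1.112300)·10 = -7.111767

-7.112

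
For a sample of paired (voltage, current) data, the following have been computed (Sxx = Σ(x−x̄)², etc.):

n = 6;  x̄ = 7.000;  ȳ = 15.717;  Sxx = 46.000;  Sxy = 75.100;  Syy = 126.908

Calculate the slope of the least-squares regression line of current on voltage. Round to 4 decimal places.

b = Sxy/Sxx = 75.1/46 = 1.632609

1.6326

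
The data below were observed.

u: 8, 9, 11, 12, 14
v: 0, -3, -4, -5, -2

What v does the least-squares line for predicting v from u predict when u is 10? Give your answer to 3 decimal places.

n = 5, Σx = 54, Σy = -14, Σxy = -159, Σx² = 606
Sxx = Σx² − (Σx)²/n = 606 − 583.2 = 22.8
Sxy = Σxy − (Σx)(Σy)/n = -159 − (-151.2) = -7.8
b = Sxy/Sxx = -7.8/22.8 = -0.342105
a = ȳ − b·x̄ = -2.8 − (-0.342105)·10.8 = 0.894737
ŷ(10) = a + b·10 = 0.894737 + (-0.342105)·10 = -2.526316

-2.526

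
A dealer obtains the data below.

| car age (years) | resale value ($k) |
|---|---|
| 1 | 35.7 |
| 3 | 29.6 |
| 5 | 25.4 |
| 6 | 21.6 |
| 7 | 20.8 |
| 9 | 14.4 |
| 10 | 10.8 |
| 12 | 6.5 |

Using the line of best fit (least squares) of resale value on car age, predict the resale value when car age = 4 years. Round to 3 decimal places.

n = 8, Σx = 53, Σy = 164.8, Σxy = 842.3, Σx² = 445
Sxx = Σx² − (Σx)²/n = 445 − 351.125 = 93.875
Sxy = Σxy − (Σx)(Σy)/n = 842.3 − 1091.8 = -249.5
b = Sxy/Sxx = -249.5/93.875 = -2.657790
a = ȳ − b·x̄ = 20.6 − (-2.657790)·6.625 = 38.207856
ŷ(4) = a + b·4 = 38.207856 + (-2.657790)·4 = 27.576698

27.577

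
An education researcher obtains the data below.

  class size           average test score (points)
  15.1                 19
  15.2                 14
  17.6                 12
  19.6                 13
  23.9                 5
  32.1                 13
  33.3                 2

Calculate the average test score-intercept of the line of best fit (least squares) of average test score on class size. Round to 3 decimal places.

22.504

n = 7, Σx = 156.8, Σy = 78, Σxy = 1569.1, Σx² = 3863.48
Sxx = Σx² − (Σx)²/n = 3863.48 − 3512.32 = 351.16
Sxy = Σxy − (Σx)(Σy)/n = 1569.1 − 1747.2 = -178.1
b = Sxy/Sxx = -178.1/351.16 = -0.507176
a = ȳ − b·x̄ = 11.142857 − (-0.507176)·22.4 = 22.503604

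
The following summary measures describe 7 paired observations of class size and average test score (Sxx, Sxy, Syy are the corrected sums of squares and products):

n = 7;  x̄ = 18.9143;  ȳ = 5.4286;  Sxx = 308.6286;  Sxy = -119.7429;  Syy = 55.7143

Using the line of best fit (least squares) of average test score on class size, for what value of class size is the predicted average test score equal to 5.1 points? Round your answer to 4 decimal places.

19.7612

b = Sxy/Sxx = -119.7429/308.6286 = -0.387984
a = ȳ − b·x̄ = 5.4286 − (-0.387984)·18.9143 = 12.767042
Set a + b·x = 5.1: x = (5.1 − 12.767042) / (-0.387984) = 19.761243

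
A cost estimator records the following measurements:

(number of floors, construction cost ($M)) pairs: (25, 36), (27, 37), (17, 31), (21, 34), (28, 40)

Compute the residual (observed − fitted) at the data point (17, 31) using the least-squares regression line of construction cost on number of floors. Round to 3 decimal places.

n = 5, Σx = 118, Σy = 178, Σxy = 4260, Σx² = 2868
Sxx = Σx² − (Σx)²/n = 2868 − 2784.8 = 83.2
Sxy = Σxy − (Σx)(Σy)/n = 4260 − 4200.8 = 59.2
b = Sxy/Sxx = 59.2/83.2 = 0.711538
a = ȳ − b·x̄ = 35.6 − 0.711538·23.6 = 18.807692
ŷ(17) = 18.807692 + 0.711538·17 = 30.903846
residual = y − ŷ = 31 − 30.903846 = 0.096154

0.096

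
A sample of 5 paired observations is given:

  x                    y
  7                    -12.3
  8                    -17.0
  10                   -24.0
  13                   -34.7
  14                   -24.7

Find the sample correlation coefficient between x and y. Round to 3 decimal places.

-0.837

n = 5, Σx = 52, Σy = -112.7, Σxy = -1259, Σx² = 578, Σy² = 2830.47
Sxx = Σx² − (Σx)²/n = 578 − 540.8 = 37.2
Sxy = Σxy − (Σx)(Σy)/n = -1259 − (-1172.08) = -86.92
Syy = Σy² − (Σy)²/n = 2830.47 − 2540.258 = 290.212
r = Sxy/√(Sxx·Syy) = -86.92/√(10795.8864) = -86.92/103.903255 = -0.836547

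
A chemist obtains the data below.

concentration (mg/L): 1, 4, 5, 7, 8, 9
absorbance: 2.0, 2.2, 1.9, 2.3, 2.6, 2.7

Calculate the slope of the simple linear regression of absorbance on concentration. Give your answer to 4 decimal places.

n = 6, Σx = 34, Σy = 13.7, Σxy = 81.5, Σx² = 236
Sxx = Σx² − (Σx)²/n = 236 − 192.666667 = 43.333333
Sxy = Σxy − (Σx)(Σy)/n = 81.5 − 77.633333 = 3.866667
b = Sxy/Sxx = 3.866667/43.333333 = 0.089231

0.0892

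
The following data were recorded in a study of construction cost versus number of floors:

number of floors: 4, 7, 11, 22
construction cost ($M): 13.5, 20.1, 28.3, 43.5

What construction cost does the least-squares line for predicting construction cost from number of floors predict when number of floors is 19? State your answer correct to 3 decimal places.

39.408

n = 4, Σx = 44, Σy = 105.4, Σxy = 1463, Σx² = 670
Sxx = Σx² − (Σx)²/n = 670 − 484 = 186
Sxy = Σxy − (Σx)(Σy)/n = 1463 − 1159.4 = 303.6
b = Sxy/Sxx = 303.6/186 = 1.632258
a = ȳ − b·x̄ = 26.35 − 1.632258·11 = 8.395161
ŷ(19) = a + b·19 = 8.395161 + 1.632258·19 = 39.408065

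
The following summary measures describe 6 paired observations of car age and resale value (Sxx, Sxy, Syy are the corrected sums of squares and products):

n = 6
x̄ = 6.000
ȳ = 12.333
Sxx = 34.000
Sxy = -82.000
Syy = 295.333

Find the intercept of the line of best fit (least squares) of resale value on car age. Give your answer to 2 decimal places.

26.80

b = Sxy/Sxx = -82/34 = -2.411765
a = ȳ − b·x̄ = 12.333 − (-2.411765)·6 = 26.803588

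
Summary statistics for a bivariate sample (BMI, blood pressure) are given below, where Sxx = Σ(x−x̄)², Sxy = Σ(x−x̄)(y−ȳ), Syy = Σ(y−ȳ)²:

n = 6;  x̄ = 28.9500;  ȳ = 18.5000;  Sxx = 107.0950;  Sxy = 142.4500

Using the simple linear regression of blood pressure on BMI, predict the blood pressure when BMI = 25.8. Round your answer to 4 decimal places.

14.3101

b = Sxy/Sxx = 142.45/107.095 = 1.330127
a = ȳ − b·x̄ = 18.5 − 1.330127·28.95 = -20.007190
ŷ(25.8) = a + b·25.8 = -20.007190 + 1.330127·25.8 = 14.310099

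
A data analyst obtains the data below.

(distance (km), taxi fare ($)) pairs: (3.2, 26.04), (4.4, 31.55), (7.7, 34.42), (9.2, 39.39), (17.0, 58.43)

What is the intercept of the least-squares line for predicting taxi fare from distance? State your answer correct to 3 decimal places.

n = 5, Σx = 41.5, Σy = 189.83, Σxy = 1842.88, Σx² = 462.53
Sxx = Σx² − (Σx)²/n = 462.53 − 344.45 = 118.08
Sxy = Σxy − (Σx)(Σy)/n = 1842.88 − 1575.589 = 267.291
b = Sxy/Sxx = 267.291/118.08 = 2.263643
a = ȳ − b·x̄ = 37.966 − 2.263643·8.3 = 19.177761

19.178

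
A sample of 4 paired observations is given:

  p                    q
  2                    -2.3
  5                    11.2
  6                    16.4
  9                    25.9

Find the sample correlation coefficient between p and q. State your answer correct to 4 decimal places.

0.9944

n = 4, Σx = 22, Σy = 51.2, Σxy = 382.9, Σx² = 146, Σy² = 1070.5
Sxx = Σx² − (Σx)²/n = 146 − 121 = 25
Sxy = Σxy − (Σx)(Σy)/n = 382.9 − 281.6 = 101.3
Syy = Σy² − (Σy)²/n = 1070.5 − 655.36 = 415.14
r = Sxy/√(Sxx·Syy) = 101.3/√(10378.5) = 101.3/101.874923 = 0.994357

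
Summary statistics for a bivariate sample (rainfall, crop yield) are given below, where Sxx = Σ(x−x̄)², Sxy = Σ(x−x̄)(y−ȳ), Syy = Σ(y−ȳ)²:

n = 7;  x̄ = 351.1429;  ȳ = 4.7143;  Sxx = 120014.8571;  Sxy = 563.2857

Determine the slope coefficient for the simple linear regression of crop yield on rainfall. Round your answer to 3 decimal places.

b = Sxy/Sxx = 563.2857/120014.8571 = 0.004693

0.005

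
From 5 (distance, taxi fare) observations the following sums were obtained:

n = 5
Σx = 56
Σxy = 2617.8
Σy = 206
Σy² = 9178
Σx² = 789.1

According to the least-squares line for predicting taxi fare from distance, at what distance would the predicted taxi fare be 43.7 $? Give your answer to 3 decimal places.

12.503

Sxx = Σx² − (Σx)²/n = 789.1 − 627.2 = 161.9
Sxy = Σxy − (Σx)(Σy)/n = 2617.8 − 2307.2 = 310.6
b = Sxy/Sxx = 310.6/161.9 = 1.918468
a = ȳ − b·x̄ = 41.2 − 1.918468·11.2 = 19.713156
Set a + b·x = 43.7: x = (43.7 − 19.713156) / 1.918468 = 12.503123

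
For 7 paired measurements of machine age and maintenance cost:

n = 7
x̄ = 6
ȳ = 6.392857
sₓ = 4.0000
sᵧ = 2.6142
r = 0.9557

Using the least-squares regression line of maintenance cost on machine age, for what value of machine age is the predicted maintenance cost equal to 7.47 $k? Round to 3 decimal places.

7.725

b = r · sᵧ/sₓ = 0.9557 · 2.6142/4 = 0.624598
a = ȳ − b·x̄ = 6.392857 − 0.624598·6 = 2.645271
Set a + b·x = 7.47: x = (7.47 − 2.645271) / 0.624598 = 7.724539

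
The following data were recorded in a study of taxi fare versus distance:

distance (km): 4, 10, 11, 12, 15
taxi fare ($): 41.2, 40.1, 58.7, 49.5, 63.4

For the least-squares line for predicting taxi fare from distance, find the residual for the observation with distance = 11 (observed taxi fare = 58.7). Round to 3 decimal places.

n = 5, Σx = 52, Σy = 252.9, Σxy = 2756.5, Σx² = 606
Sxx = Σx² − (Σx)²/n = 606 − 540.8 = 65.2
Sxy = Σxy − (Σx)(Σy)/n = 2756.5 − 2630.16 = 126.34
b = Sxy/Sxx = 126.34/65.2 = 1.937730
a = ȳ − b·x̄ = 50.58 − 1.937730·10.4 = 30.427607
ŷ(11) = 30.427607 + 1.937730·11 = 51.742638
residual = y − ŷ = 58.7 − 51.742638 = 6.957362

6.957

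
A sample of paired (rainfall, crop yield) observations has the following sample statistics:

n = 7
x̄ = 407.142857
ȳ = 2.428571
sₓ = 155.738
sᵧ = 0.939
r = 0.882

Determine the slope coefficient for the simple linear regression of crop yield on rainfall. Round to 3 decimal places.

0.005

b = r · sᵧ/sₓ = 0.882 · 0.939/155.738 = 0.005318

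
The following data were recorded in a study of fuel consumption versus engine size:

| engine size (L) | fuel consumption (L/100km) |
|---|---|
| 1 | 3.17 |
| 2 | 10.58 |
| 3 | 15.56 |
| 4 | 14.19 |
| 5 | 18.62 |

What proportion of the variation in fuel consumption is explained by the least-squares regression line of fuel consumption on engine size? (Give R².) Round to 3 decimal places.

n = 5, Σx = 15, Σy = 62.12, Σxy = 220.87, Σx² = 55, Σy² = 912.1594
Sxx = Σx² − (Σx)²/n = 55 − 45 = 10
Sxy = Σxy − (Σx)(Σy)/n = 220.87 − 186.36 = 34.51
Syy = Σy² − (Σy)²/n = 912.1594 − 771.77888 = 140.38052
R² = Sxy²/(Sxx·Syy) = (34.51)²/(10·140.38052) = 0.848366

0.848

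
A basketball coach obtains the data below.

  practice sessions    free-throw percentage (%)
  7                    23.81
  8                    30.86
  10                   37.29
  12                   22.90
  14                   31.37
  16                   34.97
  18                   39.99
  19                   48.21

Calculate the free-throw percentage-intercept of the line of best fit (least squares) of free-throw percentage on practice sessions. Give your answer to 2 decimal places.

n = 8, Σx = 104, Σy = 269.4, Σxy = 3695.76, Σx² = 1494
Sxx = Σx² − (Σx)²/n = 1494 − 1352 = 142
Sxy = Σxy − (Σx)(Σy)/n = 3695.76 − 3502.2 = 193.56
b = Sxy/Sxx = 193.56/142 = 1.363099
a = ȳ − b·x̄ = 33.675 − 1.363099·13 = 15.954718

15.95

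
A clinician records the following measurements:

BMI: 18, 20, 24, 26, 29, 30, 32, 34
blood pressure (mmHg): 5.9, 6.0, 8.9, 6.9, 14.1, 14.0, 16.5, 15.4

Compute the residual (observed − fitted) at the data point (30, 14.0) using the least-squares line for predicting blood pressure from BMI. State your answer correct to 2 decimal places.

n = 8, Σx = 213, Σy = 87.7, Σxy = 2499.7, Σx² = 5897
Sxx = Σx² − (Σx)²/n = 5897 − 5671.125 = 225.875
Sxy = Σxy − (Σx)(Σy)/n = 2499.7 − 2335.0125 = 164.6875
b = Sxy/Sxx = 164.6875/225.875 = 0.729109
a = ȳ − b·x̄ = 10.9625 − 0.729109·26.625 = -8.450028
ŷ(30) = -8.450028 + 0.729109·30 = 13.423243
residual = y − ŷ = 14.0 − 13.423243 = 0.576757

0.58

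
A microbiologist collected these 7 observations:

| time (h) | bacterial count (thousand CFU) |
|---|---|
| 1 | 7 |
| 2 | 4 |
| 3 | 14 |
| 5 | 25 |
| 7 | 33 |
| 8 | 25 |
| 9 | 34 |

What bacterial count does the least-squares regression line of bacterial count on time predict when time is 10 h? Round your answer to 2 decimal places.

n = 7, Σx = 35, Σy = 142, Σxy = 919, Σx² = 233
Sxx = Σx² − (Σx)²/n = 233 − 175 = 58
Sxy = Σxy − (Σx)(Σy)/n = 919 − 710 = 209
b = Sxy/Sxx = 209/58 = 3.603448
a = ȳ − b·x̄ = 20.285714 − 3.603448·5 = 2.268473
ŷ(10) = a + b·10 = 2.268473 + 3.603448·10 = 38.302956

38.30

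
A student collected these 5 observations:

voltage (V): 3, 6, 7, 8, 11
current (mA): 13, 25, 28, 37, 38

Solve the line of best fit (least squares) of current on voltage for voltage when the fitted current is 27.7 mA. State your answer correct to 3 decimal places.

n = 5, Σx = 35, Σy = 141, Σxy = 1099, Σx² = 279
Sxx = Σx² − (Σx)²/n = 279 − 245 = 34
Sxy = Σxy − (Σx)(Σy)/n = 1099 − 987 = 112
b = Sxy/Sxx = 112/34 = 3.294118
a = ȳ − b·x̄ = 28.2 − 3.294118·7 = 5.141176
Set a + b·x = 27.7: x = (27.7 − 5.141176) / 3.294118 = 6.848214

6.848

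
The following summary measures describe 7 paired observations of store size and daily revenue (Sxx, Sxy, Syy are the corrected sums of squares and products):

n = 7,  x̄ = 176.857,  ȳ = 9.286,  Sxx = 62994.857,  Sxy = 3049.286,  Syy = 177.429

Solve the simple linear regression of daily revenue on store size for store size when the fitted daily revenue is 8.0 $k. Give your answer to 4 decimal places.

b = Sxy/Sxx = 3049.286/62994.857 = 0.048405
a = ȳ − b·x̄ = 9.286 − 0.048405·176.857 = 0.725181
Set a + b·x = 8.0: x = (8.0 − 0.725181) / 0.048405 = 150.289670

150.2897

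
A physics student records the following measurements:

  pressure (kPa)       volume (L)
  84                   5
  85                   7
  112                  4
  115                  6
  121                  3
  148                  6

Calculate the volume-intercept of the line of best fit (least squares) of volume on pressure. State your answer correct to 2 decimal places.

n = 6, Σx = 665, Σy = 31, Σxy = 3404, Σx² = 76595
Sxx = Σx² − (Σx)²/n = 76595 − 73704.166667 = 2890.833333
Sxy = Σxy − (Σx)(Σy)/n = 3404 − 3435.833333 = -31.833333
b = Sxy/Sxx = -31.833333/2890.833333 = -0.011012
a = ȳ − b·x̄ = 5.166667 − (-0.011012)·110.833333 = 6.387143

6.39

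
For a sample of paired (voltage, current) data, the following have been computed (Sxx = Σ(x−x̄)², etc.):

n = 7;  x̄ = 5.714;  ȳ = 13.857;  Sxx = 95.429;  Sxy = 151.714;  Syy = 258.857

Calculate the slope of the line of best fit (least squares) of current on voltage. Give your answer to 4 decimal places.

1.5898

b = Sxy/Sxx = 151.714/95.429 = 1.589810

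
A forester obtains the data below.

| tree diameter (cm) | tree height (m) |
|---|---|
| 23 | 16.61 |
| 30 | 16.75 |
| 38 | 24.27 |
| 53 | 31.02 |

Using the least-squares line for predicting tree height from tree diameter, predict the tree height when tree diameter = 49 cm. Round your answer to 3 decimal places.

n = 4, Σx = 144, Σy = 88.65, Σxy = 3450.85, Σx² = 5682
Sxx = Σx² − (Σx)²/n = 5682 − 5184 = 498
Sxy = Σxy − (Σx)(Σy)/n = 3450.85 − 3191.4 = 259.45
b = Sxy/Sxx = 259.45/498 = 0.520984
a = ȳ − b·x̄ = 22.1625 − 0.520984·36 = 3.407078
ŷ(49) = a + b·49 = 3.407078 + 0.520984·49 = 28.935291

28.935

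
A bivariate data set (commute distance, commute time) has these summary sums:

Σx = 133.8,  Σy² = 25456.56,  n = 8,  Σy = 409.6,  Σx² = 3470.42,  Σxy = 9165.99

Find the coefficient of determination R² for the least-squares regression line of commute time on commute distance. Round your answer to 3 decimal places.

0.970

Sxx = Σx² − (Σx)²/n = 3470.42 − 2237.805 = 1232.615
Sxy = Σxy − (Σx)(Σy)/n = 9165.99 − 6850.56 = 2315.43
Syy = Σy² − (Σy)²/n = 25456.56 − 20971.52 = 4485.04
R² = Sxy²/(Sxx·Syy) = (2315.43)²/(1232.615·4485.04) = 0.969772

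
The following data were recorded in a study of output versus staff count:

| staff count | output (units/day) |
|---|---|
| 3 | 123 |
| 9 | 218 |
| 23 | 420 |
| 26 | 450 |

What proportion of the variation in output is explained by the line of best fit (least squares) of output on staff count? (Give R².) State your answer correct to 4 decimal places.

0.9983

n = 4, Σx = 61, Σy = 1211, Σxy = 23691, Σx² = 1295, Σy² = 441553
Sxx = Σx² − (Σx)²/n = 1295 − 930.25 = 364.75
Sxy = Σxy − (Σx)(Σy)/n = 23691 − 18467.75 = 5223.25
Syy = Σy² − (Σy)²/n = 441553 − 366630.25 = 74922.75
R² = Sxy²/(Sxx·Syy) = (5223.25)²/(364.75·74922.75) = 0.998327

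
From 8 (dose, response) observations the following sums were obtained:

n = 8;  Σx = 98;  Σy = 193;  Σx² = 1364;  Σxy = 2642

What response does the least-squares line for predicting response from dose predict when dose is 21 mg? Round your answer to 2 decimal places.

38.99

Sxx = Σx² − (Σx)²/n = 1364 − 1200.5 = 163.5
Sxy = Σxy − (Σx)(Σy)/n = 2642 − 2364.25 = 277.75
b = Sxy/Sxx = 277.75/163.5 = 1.698777
a = ȳ − b·x̄ = 24.125 − 1.698777·12.25 = 3.314985
ŷ(21) = a + b·21 = 3.314985 + 1.698777·21 = 38.989297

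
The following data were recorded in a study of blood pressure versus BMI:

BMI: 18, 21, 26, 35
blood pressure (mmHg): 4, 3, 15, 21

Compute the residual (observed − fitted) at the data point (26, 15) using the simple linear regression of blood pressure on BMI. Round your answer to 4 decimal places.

n = 4, Σx = 100, Σy = 43, Σxy = 1260, Σx² = 2666
Sxx = Σx² − (Σx)²/n = 2666 − 2500 = 166
Sxy = Σxy − (Σx)(Σy)/n = 1260 − 1075 = 185
b = Sxy/Sxx = 185/166 = 1.114458
a = ȳ − b·x̄ = 10.75 − 1.114458·25 = -17.111446
ŷ(26) = -17.111446 + 1.114458·26 = 11.864458
residual = y − ŷ = 15 − 11.864458 = 3.135542

3.1355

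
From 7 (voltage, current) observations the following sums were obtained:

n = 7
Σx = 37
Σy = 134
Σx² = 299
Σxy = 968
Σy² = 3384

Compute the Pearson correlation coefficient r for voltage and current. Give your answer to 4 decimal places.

Sxx = Σx² − (Σx)²/n = 299 − 195.571429 = 103.428571
Sxy = Σxy − (Σx)(Σy)/n = 968 − 708.285714 = 259.714286
Syy = Σy² − (Σy)²/n = 3384 − 2565.142857 = 818.857143
r = Sxy/√(Sxx·Syy) = 259.714286/√(84693.224490) = 259.714286/291.021004 = 0.892425

0.8924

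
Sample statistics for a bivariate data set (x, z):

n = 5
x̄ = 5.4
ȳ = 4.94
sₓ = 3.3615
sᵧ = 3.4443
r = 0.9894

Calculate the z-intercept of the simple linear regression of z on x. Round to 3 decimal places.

-0.534

b = r · sᵧ/sₓ = 0.9894 · 3.4443/3.3615 = 1.013771
a = ȳ − b·x̄ = 4.94 − 1.013771·5.4 = -0.534362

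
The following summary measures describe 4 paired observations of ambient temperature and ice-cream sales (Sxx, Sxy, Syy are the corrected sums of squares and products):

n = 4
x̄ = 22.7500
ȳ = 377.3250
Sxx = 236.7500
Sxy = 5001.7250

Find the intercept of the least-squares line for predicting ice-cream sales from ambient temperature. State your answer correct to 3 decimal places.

-103.305

b = Sxy/Sxx = 5001.725/236.75 = 21.126610
a = ȳ − b·x̄ = 377.325 − 21.126610·22.75 = -103.305385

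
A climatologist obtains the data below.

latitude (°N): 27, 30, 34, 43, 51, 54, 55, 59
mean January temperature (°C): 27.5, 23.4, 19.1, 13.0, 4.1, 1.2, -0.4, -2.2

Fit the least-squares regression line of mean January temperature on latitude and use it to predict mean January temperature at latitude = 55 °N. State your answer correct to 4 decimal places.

n = 8, Σx = 353, Σy = 85.7, Σxy = 2775, Σx² = 16657
Sxx = Σx² − (Σx)²/n = 16657 − 15576.125 = 1080.875
Sxy = Σxy − (Σx)(Σy)/n = 2775 − 3781.5125 = -1006.5125
b = Sxy/Sxx = -1006.5125/1080.875 = -0.931202
a = ȳ − b·x̄ = 10.7125 − (-0.931202)·44.125 = 51.801769
ŷ(55) = a + b·55 = 51.801769 + (-0.931202)·55 = 0.585683

0.5857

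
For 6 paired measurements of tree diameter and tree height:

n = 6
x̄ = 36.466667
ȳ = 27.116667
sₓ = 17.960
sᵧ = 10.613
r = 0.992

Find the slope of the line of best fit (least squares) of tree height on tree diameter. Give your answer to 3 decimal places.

b = r · sᵧ/sₓ = 0.992 · 10.613/17.96 = 0.586197

0.586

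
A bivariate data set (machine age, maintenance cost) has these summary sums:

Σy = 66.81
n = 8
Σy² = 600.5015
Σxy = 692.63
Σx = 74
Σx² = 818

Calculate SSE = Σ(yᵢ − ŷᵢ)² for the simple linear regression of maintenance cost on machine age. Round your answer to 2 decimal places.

0.83

Sxx = Σx² − (Σx)²/n = 818 − 684.5 = 133.5
Sxy = Σxy − (Σx)(Σy)/n = 692.63 − 617.9925 = 74.6375
Syy = Σy² − (Σy)²/n = 600.5015 − 557.947013 = 42.554488
b = Sxy/Sxx = 74.6375/133.5 = 0.559082
SSE = Syy − b·Sxy = 42.554488 − 0.559082·74.6375 = 0.825975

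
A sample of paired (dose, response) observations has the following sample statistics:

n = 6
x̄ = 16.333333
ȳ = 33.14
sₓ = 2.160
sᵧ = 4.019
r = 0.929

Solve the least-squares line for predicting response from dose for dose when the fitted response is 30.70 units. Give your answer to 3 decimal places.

b = r · sᵧ/sₓ = 0.929 · 4.019/2.16 = 1.728542
a = ȳ − b·x̄ = 33.14 − 1.728542·16.333333 = 4.907146
Set a + b·x = 30.70: x = (30.70 − 4.907146) / 1.728542 = 14.921739

14.922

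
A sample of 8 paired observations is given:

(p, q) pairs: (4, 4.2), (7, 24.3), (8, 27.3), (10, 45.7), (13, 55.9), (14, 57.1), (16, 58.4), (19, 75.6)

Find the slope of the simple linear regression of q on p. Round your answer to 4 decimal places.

4.5203

n = 8, Σx = 91, Σy = 348.5, Σxy = 4759.2, Σx² = 1211
Sxx = Σx² − (Σx)²/n = 1211 − 1035.125 = 175.875
Sxy = Σxy − (Σx)(Σy)/n = 4759.2 − 3964.1875 = 795.0125
b = Sxy/Sxx = 795.0125/175.875 = 4.520327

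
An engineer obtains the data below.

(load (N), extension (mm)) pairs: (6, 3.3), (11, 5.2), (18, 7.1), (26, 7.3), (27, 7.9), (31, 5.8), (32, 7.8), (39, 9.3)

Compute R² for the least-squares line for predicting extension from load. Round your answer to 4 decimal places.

0.7194

n = 8, Σx = 190, Σy = 53.7, Σxy = 1400, Σx² = 5392, Σy² = 385.01
Sxx = Σx² − (Σx)²/n = 5392 − 4512.5 = 879.5
Sxy = Σxy − (Σx)(Σy)/n = 1400 − 1275.375 = 124.625
Syy = Σy² − (Σy)²/n = 385.01 − 360.46125 = 24.54875
R² = Sxy²/(Sxx·Syy) = (124.625)²/(879.5·24.54875) = 0.719358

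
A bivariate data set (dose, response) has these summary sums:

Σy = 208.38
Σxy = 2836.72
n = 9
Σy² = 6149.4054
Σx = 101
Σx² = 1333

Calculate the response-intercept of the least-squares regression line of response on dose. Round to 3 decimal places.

-4.865

Sxx = Σx² − (Σx)²/n = 1333 − 1133.444444 = 199.555556
Sxy = Σxy − (Σx)(Σy)/n = 2836.72 − 2338.486667 = 498.233333
b = Sxy/Sxx = 498.233333/199.555556 = 2.496715
a = ȳ − b·x̄ = 23.153333 − 2.496715·11.222222 = -4.865356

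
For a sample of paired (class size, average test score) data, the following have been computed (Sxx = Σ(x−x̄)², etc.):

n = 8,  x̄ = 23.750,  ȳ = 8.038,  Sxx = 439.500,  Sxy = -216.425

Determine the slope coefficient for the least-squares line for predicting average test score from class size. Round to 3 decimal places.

-0.492

b = Sxy/Sxx = -216.425/439.5 = -0.492435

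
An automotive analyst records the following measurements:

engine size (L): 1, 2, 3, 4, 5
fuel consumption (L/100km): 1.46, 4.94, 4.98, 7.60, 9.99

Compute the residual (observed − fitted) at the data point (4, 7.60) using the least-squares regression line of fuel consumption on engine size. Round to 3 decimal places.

n = 5, Σx = 15, Σy = 28.97, Σxy = 106.63, Σx² = 55
Sxx = Σx² − (Σx)²/n = 55 − 45 = 10
Sxy = Σxy − (Σx)(Σy)/n = 106.63 − 86.91 = 19.72
b = Sxy/Sxx = 19.72/10 = 1.972
a = ȳ − b·x̄ = 5.794 − 1.972·3 = -0.122
ŷ(4) = -0.122 + 1.972·4 = 7.766
residual = y − ŷ = 7.60 − 7.766 = -0.166

-0.166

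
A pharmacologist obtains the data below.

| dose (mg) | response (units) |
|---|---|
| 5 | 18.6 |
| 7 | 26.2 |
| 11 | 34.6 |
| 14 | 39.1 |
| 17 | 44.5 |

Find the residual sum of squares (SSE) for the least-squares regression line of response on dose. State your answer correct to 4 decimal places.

9.5282

n = 5, Σx = 54, Σy = 163, Σxy = 1960.9, Σx² = 680, Σy² = 5738.62
Sxx = Σx² − (Σx)²/n = 680 − 583.2 = 96.8
Sxy = Σxy − (Σx)(Σy)/n = 1960.9 − 1760.4 = 200.5
Syy = Σy² − (Σy)²/n = 5738.62 − 5313.8 = 424.82
b = Sxy/Sxx = 200.5/96.8 = 2.071281
SSE = Syy − b·Sxy = 424.82 − 2.071281·200.5 = 9.528161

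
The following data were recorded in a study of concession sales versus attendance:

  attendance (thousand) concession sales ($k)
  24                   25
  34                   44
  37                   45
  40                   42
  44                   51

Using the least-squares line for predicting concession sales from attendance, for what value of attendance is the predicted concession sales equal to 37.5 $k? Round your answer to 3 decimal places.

n = 5, Σx = 179, Σy = 207, Σxy = 7685, Σx² = 6637
Sxx = Σx² − (Σx)²/n = 6637 − 6408.2 = 228.8
Sxy = Σxy − (Σx)(Σy)/n = 7685 − 7410.6 = 274.4
b = Sxy/Sxx = 274.4/228.8 = 1.199301
a = ȳ − b·x̄ = 41.4 − 1.199301·35.8 = -1.534965
Set a + b·x = 37.5: x = (37.5 − (-1.534965)) / 1.199301 = 32.548105

32.548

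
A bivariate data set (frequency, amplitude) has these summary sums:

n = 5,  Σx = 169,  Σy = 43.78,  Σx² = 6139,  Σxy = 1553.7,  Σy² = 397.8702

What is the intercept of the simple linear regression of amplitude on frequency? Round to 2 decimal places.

Sxx = Σx² − (Σx)²/n = 6139 − 5712.2 = 426.8
Sxy = Σxy − (Σx)(Σy)/n = 1553.7 − 1479.764 = 73.936
b = Sxy/Sxx = 73.936/426.8 = 0.173233
a = ȳ − b·x̄ = 8.756 − 0.173233·33.8 = 2.900712

2.90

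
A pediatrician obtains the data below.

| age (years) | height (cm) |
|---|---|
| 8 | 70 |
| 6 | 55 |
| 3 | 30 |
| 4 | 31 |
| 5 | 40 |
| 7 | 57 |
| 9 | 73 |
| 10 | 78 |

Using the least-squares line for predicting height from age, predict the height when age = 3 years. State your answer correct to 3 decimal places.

n = 8, Σx = 52, Σy = 434, Σxy = 3140, Σx² = 380
Sxx = Σx² − (Σx)²/n = 380 − 338 = 42
Sxy = Σxy − (Σx)(Σy)/n = 3140 − 2821 = 319
b = Sxy/Sxx = 319/42 = 7.595238
a = ȳ − b·x̄ = 54.25 − 7.595238·6.5 = 4.880952
ŷ(3) = a + b·3 = 4.880952 + 7.595238·3 = 27.666667

27.667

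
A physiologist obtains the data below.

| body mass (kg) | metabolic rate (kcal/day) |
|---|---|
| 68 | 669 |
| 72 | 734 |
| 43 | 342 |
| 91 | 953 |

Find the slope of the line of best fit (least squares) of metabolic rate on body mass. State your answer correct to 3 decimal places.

12.794

n = 4, Σx = 274, Σy = 2698, Σxy = 199769, Σx² = 19938
Sxx = Σx² − (Σx)²/n = 19938 − 18769 = 1169
Sxy = Σxy − (Σx)(Σy)/n = 199769 − 184813 = 14956
b = Sxy/Sxx = 14956/1169 = 12.793841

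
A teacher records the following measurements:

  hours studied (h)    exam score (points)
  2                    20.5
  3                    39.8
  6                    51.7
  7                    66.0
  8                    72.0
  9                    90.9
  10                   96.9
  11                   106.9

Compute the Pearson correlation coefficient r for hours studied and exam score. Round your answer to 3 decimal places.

n = 8, Σx = 56, Σy = 544.7, Σxy = 4471.6, Σx² = 464, Σy² = 43297.21
Sxx = Σx² − (Σx)²/n = 464 − 392 = 72
Sxy = Σxy − (Σx)(Σy)/n = 4471.6 − 3812.9 = 658.7
Syy = Σy² − (Σy)²/n = 43297.21 − 37087.26125 = 6209.94875
r = Sxy/√(Sxx·Syy) = 658.7/√(447116.31) = 658.7/668.667563 = 0.985093

0.985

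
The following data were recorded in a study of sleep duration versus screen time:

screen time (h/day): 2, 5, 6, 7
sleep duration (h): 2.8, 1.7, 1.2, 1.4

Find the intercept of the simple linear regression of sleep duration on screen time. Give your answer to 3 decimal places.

n = 4, Σx = 20, Σy = 7.1, Σxy = 31.1, Σx² = 114
Sxx = Σx² − (Σx)²/n = 114 − 100 = 14
Sxy = Σxy − (Σx)(Σy)/n = 31.1 − 35.5 = -4.4
b = Sxy/Sxx = -4.4/14 = -0.314286
a = ȳ − b·x̄ = 1.775 − (-0.314286)·5 = 3.346429

3.346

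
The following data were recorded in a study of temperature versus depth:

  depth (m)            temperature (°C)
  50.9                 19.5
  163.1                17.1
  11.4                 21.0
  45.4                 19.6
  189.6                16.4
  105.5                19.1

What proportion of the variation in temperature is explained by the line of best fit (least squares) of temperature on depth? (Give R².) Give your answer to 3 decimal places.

n = 6, Σx = 565.9, Σy = 112.7, Σxy = 10035.29, Σx² = 78461.95, Σy² = 2131.59
Sxx = Σx² − (Σx)²/n = 78461.95 − 53373.801667 = 25088.148333
Sxy = Σxy − (Σx)(Σy)/n = 10035.29 − 10629.488333 = -594.198333
Syy = Σy² − (Σy)²/n = 2131.59 − 2116.881667 = 14.708333
R² = Sxy²/(Sxx·Syy) = (-594.198333)²/(25088.148333·14.708333) = 0.956821

0.957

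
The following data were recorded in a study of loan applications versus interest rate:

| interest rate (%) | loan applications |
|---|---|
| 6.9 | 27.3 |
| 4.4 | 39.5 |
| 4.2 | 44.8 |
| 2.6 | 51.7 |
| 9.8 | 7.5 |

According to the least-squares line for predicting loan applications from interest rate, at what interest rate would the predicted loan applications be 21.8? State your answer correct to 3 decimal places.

7.593

n = 5, Σx = 27.9, Σy = 170.8, Σxy = 758.25, Σx² = 187.41
Sxx = Σx² − (Σx)²/n = 187.41 − 155.682 = 31.728
Sxy = Σxy − (Σx)(Σy)/n = 758.25 − 953.064 = -194.814
b = Sxy/Sxx = -194.814/31.728 = -6.140129
a = ȳ − b·x̄ = 34.16 − (-6.140129)·5.58 = 68.421918
Set a + b·x = 21.8: x = (21.8 − 68.421918) / (-6.140129) = 7.592987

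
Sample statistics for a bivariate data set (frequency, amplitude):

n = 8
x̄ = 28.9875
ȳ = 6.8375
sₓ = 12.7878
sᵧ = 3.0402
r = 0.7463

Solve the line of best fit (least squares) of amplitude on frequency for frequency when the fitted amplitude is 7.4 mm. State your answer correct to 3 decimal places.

b = r · sᵧ/sₓ = 0.7463 · 3.0402/12.7878 = 0.177427
a = ȳ − b·x̄ = 6.8375 − 0.177427·28.9875 = 1.694334
Set a + b·x = 7.4: x = (7.4 − 1.694334) / 0.177427 = 32.157818

32.158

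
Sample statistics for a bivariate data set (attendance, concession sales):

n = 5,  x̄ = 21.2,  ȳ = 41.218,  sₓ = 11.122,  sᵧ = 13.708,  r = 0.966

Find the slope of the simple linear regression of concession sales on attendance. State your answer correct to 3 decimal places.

b = r · sᵧ/sₓ = 0.966 · 13.708/11.122 = 1.190607

1.191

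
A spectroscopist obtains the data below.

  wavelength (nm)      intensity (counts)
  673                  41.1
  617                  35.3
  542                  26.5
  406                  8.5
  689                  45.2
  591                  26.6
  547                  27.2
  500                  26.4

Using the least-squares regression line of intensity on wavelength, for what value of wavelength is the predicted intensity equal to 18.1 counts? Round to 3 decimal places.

n = 8, Σx = 4565, Σy = 236.8, Σxy = 142196.2, Σx² = 2665429
Sxx = Σx² − (Σx)²/n = 2665429 − 2604903.125 = 60525.875
Sxy = Σxy − (Σx)(Σy)/n = 142196.2 − 135124 = 7072.2
b = Sxy/Sxx = 7072.2/60525.875 = 0.116846
a = ȳ − b·x̄ = 29.6 − 0.116846·570.625 = -37.075189
Set a + b·x = 18.1: x = (18.1 − (-37.075189)) / 0.116846 = 472.204768

472.205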